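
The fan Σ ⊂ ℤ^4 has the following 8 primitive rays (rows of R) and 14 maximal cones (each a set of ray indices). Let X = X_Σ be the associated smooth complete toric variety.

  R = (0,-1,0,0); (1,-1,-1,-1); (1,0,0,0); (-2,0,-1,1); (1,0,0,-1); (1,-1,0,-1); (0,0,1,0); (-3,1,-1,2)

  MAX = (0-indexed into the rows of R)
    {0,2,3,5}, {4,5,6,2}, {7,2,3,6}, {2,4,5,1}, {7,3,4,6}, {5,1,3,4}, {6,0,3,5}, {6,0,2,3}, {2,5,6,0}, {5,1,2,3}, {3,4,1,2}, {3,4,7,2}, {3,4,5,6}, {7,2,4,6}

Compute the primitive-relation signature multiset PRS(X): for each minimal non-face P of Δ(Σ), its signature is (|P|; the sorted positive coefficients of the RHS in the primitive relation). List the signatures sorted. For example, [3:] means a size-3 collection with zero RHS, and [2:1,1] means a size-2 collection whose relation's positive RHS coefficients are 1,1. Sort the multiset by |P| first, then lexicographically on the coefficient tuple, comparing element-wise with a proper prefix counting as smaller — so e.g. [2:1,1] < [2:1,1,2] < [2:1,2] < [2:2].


The 9 primitive collections of Σ (r=8, n=4):

  • {0,4}:  v_{0} + v_{4} = v_{5} ; sig = [2:1]
  • {1,6}:  v_{1} + v_{6} = v_{5} ; sig = [2:1]
  • {5,7}:  v_{5} + v_{7} = v_{3} ; sig = [2:1]
  • {0,1}:  v_{0} + v_{1} = v_{2} + v_{3} + 2·v_{5} ; sig = [2:1,1,2]
  • {0,7}:  v_{0} + v_{7} = v_{2} + 2·v_{3} + v_{6} ; sig = [2:1,1,2]
  • {1,7}:  v_{1} + v_{7} = v_{2} + 2·v_{3} + v_{4} ; sig = [2:1,1,2]
  • {2,3,4,6}:  v_{2} + v_{3} + v_{4} + v_{6} = 0 ; sig = [4:]
  • {2,3,4,5}:  v_{2} + v_{3} + v_{4} + v_{5} = v_{1} ; sig = [4:1]
  • {2,3,5,6}:  v_{2} + v_{3} + v_{5} + v_{6} = v_{0} ; sig = [4:1]

so the primitive-relation signature multiset is
    [2:1]
    [2:1]
    [2:1]
    [2:1,1,2]
    [2:1,1,2]
    [2:1,1,2]
    [4:]
    [4:1]
    [4:1]


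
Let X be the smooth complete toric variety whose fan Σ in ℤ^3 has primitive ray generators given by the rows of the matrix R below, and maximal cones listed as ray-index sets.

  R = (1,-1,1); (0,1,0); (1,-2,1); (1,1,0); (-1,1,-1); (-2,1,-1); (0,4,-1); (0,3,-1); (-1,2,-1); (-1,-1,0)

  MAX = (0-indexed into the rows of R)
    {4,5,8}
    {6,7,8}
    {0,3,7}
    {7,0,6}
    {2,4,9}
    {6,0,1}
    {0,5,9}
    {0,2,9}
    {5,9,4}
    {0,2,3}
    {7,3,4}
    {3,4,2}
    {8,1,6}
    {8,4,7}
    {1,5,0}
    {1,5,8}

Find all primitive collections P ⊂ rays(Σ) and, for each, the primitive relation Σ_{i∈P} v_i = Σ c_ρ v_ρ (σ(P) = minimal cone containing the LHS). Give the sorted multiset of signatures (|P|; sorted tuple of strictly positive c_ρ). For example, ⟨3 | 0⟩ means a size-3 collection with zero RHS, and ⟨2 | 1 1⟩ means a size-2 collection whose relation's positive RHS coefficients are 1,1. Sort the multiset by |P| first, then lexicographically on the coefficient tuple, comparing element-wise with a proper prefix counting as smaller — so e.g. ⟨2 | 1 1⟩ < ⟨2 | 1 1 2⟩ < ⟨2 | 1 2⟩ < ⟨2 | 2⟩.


21 collections generate NE(X_Σ); each relation:

  {0,4}:  v_{0} + v_{4} = 0 ; sig = ⟨2 | 0⟩
  {2,8}:  v_{2} + v_{8} = 0 ; sig = ⟨2 | 0⟩
  {3,9}:  v_{3} + v_{9} = 0 ; sig = ⟨2 | 0⟩
  {0,8}:  v_{0} + v_{8} = v_{1} ; sig = ⟨2 | 1⟩
  {1,2}:  v_{1} + v_{2} = v_{0} ; sig = ⟨2 | 1⟩
  {1,4}:  v_{1} + v_{4} = v_{8} ; sig = ⟨2 | 1⟩
  {1,7}:  v_{1} + v_{7} = v_{6} ; sig = ⟨2 | 1⟩
  {2,5}:  v_{2} + v_{5} = v_{9} ; sig = ⟨2 | 1⟩
  {2,7}:  v_{2} + v_{7} = v_{3} ; sig = ⟨2 | 1⟩
  {3,5}:  v_{3} + v_{5} = v_{8} ; sig = ⟨2 | 1⟩
  {3,8}:  v_{3} + v_{8} = v_{7} ; sig = ⟨2 | 1⟩
  {7,9}:  v_{7} + v_{9} = v_{8} ; sig = ⟨2 | 1⟩
  {8,9}:  v_{8} + v_{9} = v_{5} ; sig = ⟨2 | 1⟩
  {1,3}:  v_{1} + v_{3} = v_{0} + v_{7} ; sig = ⟨2 | 1 1⟩
  {1,9}:  v_{1} + v_{9} = v_{0} + v_{5} ; sig = ⟨2 | 1 1⟩
  {2,6}:  v_{2} + v_{6} = v_{0} + v_{7} ; sig = ⟨2 | 1 1⟩
  {4,6}:  v_{4} + v_{6} = v_{7} + v_{8} ; sig = ⟨2 | 1 1⟩
  {6,9}:  v_{6} + v_{9} = v_{1} + v_{8} ; sig = ⟨2 | 1 1⟩
  {3,6}:  v_{3} + v_{6} = v_{0} + 2·v_{7} ; sig = ⟨2 | 1 2⟩
  {5,6}:  v_{5} + v_{6} = v_{1} + 2·v_{8} ; sig = ⟨2 | 1 2⟩
  {5,7}:  v_{5} + v_{7} = 2·v_{8} ; sig = ⟨2 | 2⟩

Signatures (|P|; sorted positive RHS coefficients), sorted:
    ⟨2 | 0⟩
    ⟨2 | 0⟩
    ⟨2 | 0⟩
    ⟨2 | 1⟩
    ⟨2 | 1⟩
    ⟨2 | 1⟩
    ⟨2 | 1⟩
    ⟨2 | 1⟩
    ⟨2 | 1⟩
    ⟨2 | 1⟩
    ⟨2 | 1⟩
    ⟨2 | 1⟩
    ⟨2 | 1⟩
    ⟨2 | 1 1⟩
    ⟨2 | 1 1⟩
    ⟨2 | 1 1⟩
    ⟨2 | 1 1⟩
    ⟨2 | 1 1⟩
    ⟨2 | 1 2⟩
    ⟨2 | 1 2⟩
    ⟨2 | 2⟩


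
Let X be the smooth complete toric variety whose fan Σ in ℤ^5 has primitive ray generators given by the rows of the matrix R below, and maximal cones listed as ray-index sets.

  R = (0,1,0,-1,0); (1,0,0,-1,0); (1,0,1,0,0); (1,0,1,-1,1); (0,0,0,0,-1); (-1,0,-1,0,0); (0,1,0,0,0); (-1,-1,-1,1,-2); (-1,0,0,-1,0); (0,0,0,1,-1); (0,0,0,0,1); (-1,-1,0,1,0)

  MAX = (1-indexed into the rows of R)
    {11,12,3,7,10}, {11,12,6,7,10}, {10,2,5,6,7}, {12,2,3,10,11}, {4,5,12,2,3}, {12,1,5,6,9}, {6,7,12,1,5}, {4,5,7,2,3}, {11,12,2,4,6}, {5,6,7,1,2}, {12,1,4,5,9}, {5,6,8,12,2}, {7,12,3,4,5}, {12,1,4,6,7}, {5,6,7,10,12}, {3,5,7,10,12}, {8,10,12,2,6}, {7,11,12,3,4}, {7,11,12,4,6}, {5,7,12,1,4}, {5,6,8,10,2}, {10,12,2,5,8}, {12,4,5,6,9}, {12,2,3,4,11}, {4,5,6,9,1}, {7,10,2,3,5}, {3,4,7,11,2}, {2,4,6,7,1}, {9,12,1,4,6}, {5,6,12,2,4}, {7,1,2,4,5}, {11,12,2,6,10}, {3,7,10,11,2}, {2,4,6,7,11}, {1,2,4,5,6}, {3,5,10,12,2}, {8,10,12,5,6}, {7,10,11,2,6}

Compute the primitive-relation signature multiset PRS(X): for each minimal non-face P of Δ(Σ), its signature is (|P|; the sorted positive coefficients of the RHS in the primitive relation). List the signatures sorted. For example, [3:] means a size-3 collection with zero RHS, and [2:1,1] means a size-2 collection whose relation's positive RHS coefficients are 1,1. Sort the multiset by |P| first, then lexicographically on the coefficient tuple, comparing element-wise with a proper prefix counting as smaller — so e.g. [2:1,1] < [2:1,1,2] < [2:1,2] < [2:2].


|primitive collections| = 22. Relations:

  P = {3,6}:  v_{3} + v_{6} = 0  so sig = [2:]
  P = {5,11}:  v_{5} + v_{11} = 0  so sig = [2:]
  P = {4,10}:  v_{4} + v_{10} = v_{3}  so sig = [2:1]
  P = {1,10}:  v_{1} + v_{10} = v_{5} + v_{7}  so sig = [2:1,1]
  P = {1,3}:  v_{1} + v_{3} = v_{4} + v_{5} + v_{7}  so sig = [2:1,1,1]
  P = {1,11}:  v_{1} + v_{11} = v_{4} + v_{6} + v_{7}  so sig = [2:1,1,1]
  P = {4,8}:  v_{4} + v_{8} = v_{2} + v_{5} + v_{12}  so sig = [2:1,1,1]
  P = {7,8}:  v_{7} + v_{8} = v_{5} + v_{6} + v_{10}  so sig = [2:1,1,1]
  P = {9,10}:  v_{9} + v_{10} = v_{1} + v_{5} + v_{12}  so sig = [2:1,1,1]
  P = {3,8}:  v_{3} + v_{8} = v_{2} + v_{5} + v_{10} + v_{12}  so sig = [2:1,1,1,1]
  P = {3,9}:  v_{3} + v_{9} = v_{1} + v_{4} + v_{5} + v_{12}  so sig = [2:1,1,1,1]
  P = {8,11}:  v_{8} + v_{11} = v_{2} + v_{6} + v_{10} + v_{12}  so sig = [2:1,1,1,1]
  P = {9,11}:  v_{9} + v_{11} = v_{1} + v_{4} + v_{6} + v_{12}  so sig = [2:1,1,1,1]
  P = {8,9}:  v_{8} + v_{9} = v_{4} + 3·v_{5} + 2·v_{6} + v_{12}  so sig = [2:1,1,2,3]
  P = {1,8}:  v_{1} + v_{8} = 2·v_{5} + v_{6}  so sig = [2:1,2]
  P = {7,9}:  v_{7} + v_{9} = 2·v_{1} + v_{12}  so sig = [2:1,2]
  P = {2,9}:  v_{2} + v_{9} = 2·v_{4} + 2·v_{5} + 2·v_{6}  so sig = [2:2,2,2]
  P = {2,7,12}:  v_{2} + v_{7} + v_{12} = 0  so sig = [3:]
  P = {1,2,12}:  v_{1} + v_{2} + v_{12} = v_{4} + v_{5} + v_{6}  so sig = [3:1,1,1]
  P = {4,5,6,7}:  v_{4} + v_{5} + v_{6} + v_{7} = v_{1}  so sig = [4:1]
  P = {1,4,5,6,12}:  v_{1} + v_{4} + v_{5} + v_{6} + v_{12} = v_{9}  so sig = [5:1]
  P = {2,5,6,10,12}:  v_{2} + v_{5} + v_{6} + v_{10} + v_{12} = v_{8}  so sig = [5:1]

Signatures (|P|; sorted positive RHS coefficients), sorted:
[[2:], [2:], [2:1], [2:1,1], [2:1,1,1], [2:1,1,1], [2:1,1,1], [2:1,1,1], [2:1,1,1], [2:1,1,1,1], [2:1,1,1,1], [2:1,1,1,1], [2:1,1,1,1], [2:1,1,2,3], [2:1,2], [2:1,2], [2:2,2,2], [3:], [3:1,1,1], [4:1], [5:1], [5:1]]


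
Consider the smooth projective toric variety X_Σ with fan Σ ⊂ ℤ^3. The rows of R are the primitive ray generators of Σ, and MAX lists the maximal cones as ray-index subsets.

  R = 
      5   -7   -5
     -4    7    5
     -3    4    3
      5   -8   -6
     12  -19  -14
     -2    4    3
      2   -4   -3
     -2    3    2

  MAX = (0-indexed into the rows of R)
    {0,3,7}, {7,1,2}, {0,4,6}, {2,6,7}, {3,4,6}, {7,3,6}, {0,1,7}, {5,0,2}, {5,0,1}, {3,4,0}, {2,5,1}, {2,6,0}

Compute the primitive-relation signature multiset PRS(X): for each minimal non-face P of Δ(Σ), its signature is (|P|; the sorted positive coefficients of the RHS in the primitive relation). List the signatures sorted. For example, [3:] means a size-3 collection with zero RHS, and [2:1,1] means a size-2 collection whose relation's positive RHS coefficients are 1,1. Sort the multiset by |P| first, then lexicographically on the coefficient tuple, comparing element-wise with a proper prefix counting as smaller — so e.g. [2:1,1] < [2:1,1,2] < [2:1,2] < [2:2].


The 14 primitive collections of Σ (r=8, n=3):

  P={5,6}:  v_{5} + v_{6} = 0  so sig = [2:]
  P={1,6}:  v_{1} + v_{6} = v_{7}  so sig = [2:1]
  P={2,3}:  v_{2} + v_{3} = v_{6}  so sig = [2:1]
  P={5,7}:  v_{5} + v_{7} = v_{1}  so sig = [2:1]
  P={3,5}:  v_{3} + v_{5} = v_{0} + v_{7}  so sig = [2:1,1]
  P={4,5}:  v_{4} + v_{5} = v_{0} + v_{3}  so sig = [2:1,1]
  P={1,4}:  v_{1} + v_{4} = v_{0} + v_{3} + v_{7}  so sig = [2:1,1,1]
  P={1,3}:  v_{1} + v_{3} = v_{0} + 2·v_{7}  so sig = [2:1,2]
  P={2,4}:  v_{2} + v_{4} = v_{0} + 2·v_{6}  so sig = [2:1,2]
  P={4,7}:  v_{4} + v_{7} = 2·v_{3}  so sig = [2:2]
  P={0,2,7}:  v_{0} + v_{2} + v_{7} = 0  so sig = [3:]
  P={0,1,2}:  v_{0} + v_{1} + v_{2} = v_{5}  so sig = [3:1]
  P={0,3,6}:  v_{0} + v_{3} + v_{6} = v_{4}  so sig = [3:1]
  P={0,6,7}:  v_{0} + v_{6} + v_{7} = v_{3}  so sig = [3:1]

so the primitive-relation signature multiset is
    [2:]
    [2:1]
    [2:1]
    [2:1]
    [2:1,1]
    [2:1,1]
    [2:1,1,1]
    [2:1,2]
    [2:1,2]
    [2:2]
    [3:]
    [3:1]
    [3:1]
    [3:1]


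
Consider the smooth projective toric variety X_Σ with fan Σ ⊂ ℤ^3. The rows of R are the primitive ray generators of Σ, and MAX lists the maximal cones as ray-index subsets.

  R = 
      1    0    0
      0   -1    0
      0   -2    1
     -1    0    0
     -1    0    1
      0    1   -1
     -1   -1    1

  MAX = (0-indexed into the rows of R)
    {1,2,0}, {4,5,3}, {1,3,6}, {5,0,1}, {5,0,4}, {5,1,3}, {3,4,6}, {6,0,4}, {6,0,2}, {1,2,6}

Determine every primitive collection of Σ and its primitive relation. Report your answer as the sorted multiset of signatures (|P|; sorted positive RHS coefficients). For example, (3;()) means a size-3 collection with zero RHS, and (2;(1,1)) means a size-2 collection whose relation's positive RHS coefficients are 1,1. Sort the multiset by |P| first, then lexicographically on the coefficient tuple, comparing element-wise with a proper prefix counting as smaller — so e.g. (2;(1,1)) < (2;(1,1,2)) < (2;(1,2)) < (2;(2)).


7 minimal non-faces of Δ(Σ) (on 7 rays):

  {0,3}:  v_{0} + v_{3} = 0 ; sig = (2;())
  {1,4}:  v_{1} + v_{4} = v_{6} ; sig = (2;(1))
  {2,5}:  v_{2} + v_{5} = v_{1} ; sig = (2;(1))
  {5,6}:  v_{5} + v_{6} = v_{3} ; sig = (2;(1))
  {2,3}:  v_{2} + v_{3} = v_{1} + v_{6} ; sig = (2;(1,1))
  {2,4}:  v_{2} + v_{4} = v_{0} + 2·v_{6} ; sig = (2;(1,2))
  {0,1,6}:  v_{0} + v_{1} + v_{6} = v_{2} ; sig = (3;(1))

Signatures (|P|; sorted positive RHS coefficients), sorted:
{ (2;()),  (2;(1)) ×3,  (2;(1,1)),  (2;(1,2)),  (3;(1)) }


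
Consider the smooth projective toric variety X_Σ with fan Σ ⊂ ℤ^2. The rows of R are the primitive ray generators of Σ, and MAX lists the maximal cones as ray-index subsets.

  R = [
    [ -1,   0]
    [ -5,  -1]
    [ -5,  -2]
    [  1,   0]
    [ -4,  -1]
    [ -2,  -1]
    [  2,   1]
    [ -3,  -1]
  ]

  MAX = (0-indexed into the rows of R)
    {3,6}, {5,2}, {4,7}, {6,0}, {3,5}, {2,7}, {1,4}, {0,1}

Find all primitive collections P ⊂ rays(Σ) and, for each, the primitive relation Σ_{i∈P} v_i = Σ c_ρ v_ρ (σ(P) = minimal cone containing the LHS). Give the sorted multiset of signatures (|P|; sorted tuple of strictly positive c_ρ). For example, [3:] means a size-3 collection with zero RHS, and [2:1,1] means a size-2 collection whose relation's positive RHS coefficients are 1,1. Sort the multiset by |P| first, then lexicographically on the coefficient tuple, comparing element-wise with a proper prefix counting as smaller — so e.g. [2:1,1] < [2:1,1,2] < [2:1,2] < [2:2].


The 20 primitive collections of Σ (r=8, n=2):

  • {0,3}:  v_{0} + v_{3} = 0  →  sig = [2:]
  • {5,6}:  v_{5} + v_{6} = 0  →  sig = [2:]
  • {0,4}:  v_{0} + v_{4} = v_{1}  →  sig = [2:1]
  • {0,5}:  v_{0} + v_{5} = v_{7}  →  sig = [2:1]
  • {0,7}:  v_{0} + v_{7} = v_{4}  →  sig = [2:1]
  • {1,3}:  v_{1} + v_{3} = v_{4}  →  sig = [2:1]
  • {2,6}:  v_{2} + v_{6} = v_{7}  →  sig = [2:1]
  • {3,4}:  v_{3} + v_{4} = v_{7}  →  sig = [2:1]
  • {3,7}:  v_{3} + v_{7} = v_{5}  →  sig = [2:1]
  • {5,7}:  v_{5} + v_{7} = v_{2}  →  sig = [2:1]
  • {6,7}:  v_{6} + v_{7} = v_{0}  →  sig = [2:1]
  • {1,5}:  v_{1} + v_{5} = v_{4} + v_{7}  →  sig = [2:1,1]
  • {1,2}:  v_{1} + v_{2} = v_{4} + 2·v_{7}  →  sig = [2:1,2]
  • {0,2}:  v_{0} + v_{2} = 2·v_{7}  →  sig = [2:2]
  • {1,7}:  v_{1} + v_{7} = 2·v_{4}  →  sig = [2:2]
  • {2,3}:  v_{2} + v_{3} = 2·v_{5}  →  sig = [2:2]
  • {4,5}:  v_{4} + v_{5} = 2·v_{7}  →  sig = [2:2]
  • {4,6}:  v_{4} + v_{6} = 2·v_{0}  →  sig = [2:2]
  • {1,6}:  v_{1} + v_{6} = 3·v_{0}  →  sig = [2:3]
  • {2,4}:  v_{2} + v_{4} = 3·v_{7}  →  sig = [2:3]

so the primitive-relation signature multiset is
    |P|=2: 20 collections, coeffs (), (), (1), (1), (1), (1), (1), (1), (1), (1), (1), (1,1), (1,2), (2), (2), (2), (2), (2), (3), (3)


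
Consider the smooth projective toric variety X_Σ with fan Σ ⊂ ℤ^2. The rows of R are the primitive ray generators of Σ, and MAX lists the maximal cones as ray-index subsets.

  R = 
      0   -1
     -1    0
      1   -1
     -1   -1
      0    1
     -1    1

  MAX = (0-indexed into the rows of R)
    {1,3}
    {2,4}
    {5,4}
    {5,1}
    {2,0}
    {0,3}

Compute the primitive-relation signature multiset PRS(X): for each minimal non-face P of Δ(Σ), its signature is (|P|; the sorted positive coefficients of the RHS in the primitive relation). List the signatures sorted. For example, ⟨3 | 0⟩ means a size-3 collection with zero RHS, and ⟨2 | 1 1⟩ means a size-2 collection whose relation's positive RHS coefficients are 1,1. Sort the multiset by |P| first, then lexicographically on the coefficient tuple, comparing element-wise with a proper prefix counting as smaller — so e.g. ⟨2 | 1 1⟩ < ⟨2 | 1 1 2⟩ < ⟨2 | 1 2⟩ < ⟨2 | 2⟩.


9 minimal non-faces of Δ(Σ) (on 6 rays):

  • {0,4}:  v_{0} + v_{4} = 0  so sig = ⟨2 | 0⟩
  • {2,5}:  v_{2} + v_{5} = 0  so sig = ⟨2 | 0⟩
  • {0,1}:  v_{0} + v_{1} = v_{3}  so sig = ⟨2 | 1⟩
  • {0,5}:  v_{0} + v_{5} = v_{1}  so sig = ⟨2 | 1⟩
  • {1,2}:  v_{1} + v_{2} = v_{0}  so sig = ⟨2 | 1⟩
  • {1,4}:  v_{1} + v_{4} = v_{5}  so sig = ⟨2 | 1⟩
  • {3,4}:  v_{3} + v_{4} = v_{1}  so sig = ⟨2 | 1⟩
  • {2,3}:  v_{2} + v_{3} = 2·v_{0}  so sig = ⟨2 | 2⟩
  • {3,5}:  v_{3} + v_{5} = 2·v_{1}  so sig = ⟨2 | 2⟩

Sorted signature multiset PRS(X):
{ ⟨2 | 0⟩ ×2,  ⟨2 | 1⟩ ×5,  ⟨2 | 2⟩ ×2 }


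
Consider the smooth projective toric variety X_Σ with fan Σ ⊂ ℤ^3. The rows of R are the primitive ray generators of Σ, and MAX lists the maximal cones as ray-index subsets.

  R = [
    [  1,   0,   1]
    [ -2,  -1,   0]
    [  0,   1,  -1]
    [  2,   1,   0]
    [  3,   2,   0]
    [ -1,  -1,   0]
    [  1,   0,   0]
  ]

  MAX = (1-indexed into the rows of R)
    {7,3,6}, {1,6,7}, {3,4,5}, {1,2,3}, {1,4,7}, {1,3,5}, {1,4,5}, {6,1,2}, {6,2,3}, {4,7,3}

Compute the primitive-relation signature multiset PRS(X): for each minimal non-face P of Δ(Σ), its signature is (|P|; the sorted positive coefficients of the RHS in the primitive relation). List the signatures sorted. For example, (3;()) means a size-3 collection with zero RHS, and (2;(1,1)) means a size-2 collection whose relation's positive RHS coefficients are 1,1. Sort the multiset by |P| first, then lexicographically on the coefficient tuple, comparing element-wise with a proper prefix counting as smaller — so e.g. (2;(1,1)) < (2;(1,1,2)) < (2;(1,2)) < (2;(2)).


|primitive collections| = 9. Relations:

  P = {2,4}:  v_{2} + v_{4} = 0  ⟹  sig = (2;())
  P = {2,7}:  v_{2} + v_{7} = v_{6}  ⟹  sig = (2;(1))
  P = {4,6}:  v_{4} + v_{6} = v_{7}  ⟹  sig = (2;(1))
  P = {5,6}:  v_{5} + v_{6} = v_{4}  ⟹  sig = (2;(1))
  P = {2,5}:  v_{2} + v_{5} = v_{1} + v_{3}  ⟹  sig = (2;(1,1))
  P = {5,7}:  v_{5} + v_{7} = 2·v_{4}  ⟹  sig = (2;(2))
  P = {1,3,6}:  v_{1} + v_{3} + v_{6} = 0  ⟹  sig = (3;())
  P = {1,3,4}:  v_{1} + v_{3} + v_{4} = v_{5}  ⟹  sig = (3;(1))
  P = {1,3,7}:  v_{1} + v_{3} + v_{7} = v_{4}  ⟹  sig = (3;(1))

so the primitive-relation signature multiset is
    |P|=2: 6 collections, coeffs (), (1), (1), (1), (1,1), (2)
    |P|=3: 3 collections, coeffs (), (1), (1)


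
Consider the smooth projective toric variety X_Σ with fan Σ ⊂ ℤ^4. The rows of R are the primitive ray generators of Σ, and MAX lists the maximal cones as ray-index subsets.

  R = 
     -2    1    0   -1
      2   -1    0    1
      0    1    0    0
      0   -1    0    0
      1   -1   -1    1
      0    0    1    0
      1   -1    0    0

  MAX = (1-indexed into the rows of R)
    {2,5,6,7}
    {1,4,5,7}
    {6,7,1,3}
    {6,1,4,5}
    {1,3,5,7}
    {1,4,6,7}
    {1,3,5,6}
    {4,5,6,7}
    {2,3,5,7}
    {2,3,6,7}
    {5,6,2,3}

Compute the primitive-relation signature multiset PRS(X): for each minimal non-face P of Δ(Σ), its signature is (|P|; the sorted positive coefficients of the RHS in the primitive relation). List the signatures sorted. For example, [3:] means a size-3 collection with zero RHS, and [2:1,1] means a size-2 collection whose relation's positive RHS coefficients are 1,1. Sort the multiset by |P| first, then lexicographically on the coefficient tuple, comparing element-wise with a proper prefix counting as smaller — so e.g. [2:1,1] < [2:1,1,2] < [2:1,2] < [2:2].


5 collections generate NE(X_Σ); each relation:

  • {1,2}:  v_{1} + v_{2} = 0  ⟹  sig = [2:]
  • {3,4}:  v_{3} + v_{4} = 0  ⟹  sig = [2:]
  • {2,4}:  v_{2} + v_{4} = v_{5} + v_{6} + v_{7}  ⟹  sig = [2:1,1,1]
  • {1,5,6,7}:  v_{1} + v_{5} + v_{6} + v_{7} = v_{4}  ⟹  sig = [4:1]
  • {3,5,6,7}:  v_{3} + v_{5} + v_{6} + v_{7} = v_{2}  ⟹  sig = [4:1]

Sorted signature multiset PRS(X):
{ [2:] ×2,  [2:1,1,1],  [4:1] ×2 }


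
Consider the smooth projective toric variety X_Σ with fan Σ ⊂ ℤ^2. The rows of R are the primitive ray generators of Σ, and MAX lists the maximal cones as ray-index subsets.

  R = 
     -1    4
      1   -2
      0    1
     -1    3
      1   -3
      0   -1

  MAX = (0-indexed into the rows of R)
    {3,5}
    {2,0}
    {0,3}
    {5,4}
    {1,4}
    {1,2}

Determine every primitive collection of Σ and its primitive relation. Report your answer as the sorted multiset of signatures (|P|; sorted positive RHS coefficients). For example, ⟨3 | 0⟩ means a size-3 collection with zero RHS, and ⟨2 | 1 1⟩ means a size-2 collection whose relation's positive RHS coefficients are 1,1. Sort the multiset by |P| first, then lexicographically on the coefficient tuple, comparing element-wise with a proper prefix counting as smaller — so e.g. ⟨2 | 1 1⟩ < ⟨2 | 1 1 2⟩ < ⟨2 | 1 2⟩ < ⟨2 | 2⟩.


|primitive collections| = 9. Relations:

  P={2,5}:  v_{2} + v_{5} = 0  so sig = ⟨2 | 0⟩
  P={3,4}:  v_{3} + v_{4} = 0  so sig = ⟨2 | 0⟩
  P={0,4}:  v_{0} + v_{4} = v_{2}  so sig = ⟨2 | 1⟩
  P={0,5}:  v_{0} + v_{5} = v_{3}  so sig = ⟨2 | 1⟩
  P={1,3}:  v_{1} + v_{3} = v_{2}  so sig = ⟨2 | 1⟩
  P={1,5}:  v_{1} + v_{5} = v_{4}  so sig = ⟨2 | 1⟩
  P={2,3}:  v_{2} + v_{3} = v_{0}  so sig = ⟨2 | 1⟩
  P={2,4}:  v_{2} + v_{4} = v_{1}  so sig = ⟨2 | 1⟩
  P={0,1}:  v_{0} + v_{1} = 2·v_{2}  so sig = ⟨2 | 2⟩

Hence PRS(X_Σ) =
{ ⟨2 | 0⟩ ×2,  ⟨2 | 1⟩ ×6,  ⟨2 | 2⟩ }


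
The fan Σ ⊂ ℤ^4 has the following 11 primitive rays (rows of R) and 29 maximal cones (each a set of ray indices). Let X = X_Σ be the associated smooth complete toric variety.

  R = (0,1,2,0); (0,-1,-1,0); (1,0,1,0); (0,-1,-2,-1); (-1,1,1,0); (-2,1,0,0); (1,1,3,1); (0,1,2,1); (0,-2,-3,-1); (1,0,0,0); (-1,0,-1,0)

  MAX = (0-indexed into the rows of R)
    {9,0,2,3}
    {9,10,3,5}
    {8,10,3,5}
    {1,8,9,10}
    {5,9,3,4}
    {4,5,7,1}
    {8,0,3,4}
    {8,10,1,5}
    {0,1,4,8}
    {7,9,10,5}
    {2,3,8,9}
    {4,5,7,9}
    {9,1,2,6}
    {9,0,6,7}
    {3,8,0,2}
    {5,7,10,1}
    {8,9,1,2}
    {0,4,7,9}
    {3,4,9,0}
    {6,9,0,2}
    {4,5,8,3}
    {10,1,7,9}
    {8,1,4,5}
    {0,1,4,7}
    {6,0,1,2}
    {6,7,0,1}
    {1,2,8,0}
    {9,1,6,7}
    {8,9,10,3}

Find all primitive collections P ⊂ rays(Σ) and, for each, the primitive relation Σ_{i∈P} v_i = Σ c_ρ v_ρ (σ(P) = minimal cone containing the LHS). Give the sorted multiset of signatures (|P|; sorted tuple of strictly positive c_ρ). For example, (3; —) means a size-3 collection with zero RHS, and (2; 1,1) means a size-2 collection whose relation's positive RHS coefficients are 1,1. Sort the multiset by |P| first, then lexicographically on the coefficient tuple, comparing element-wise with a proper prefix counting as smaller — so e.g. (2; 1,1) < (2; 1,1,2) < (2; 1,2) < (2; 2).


Primitive collections (21):

  • {2,10}:  v_{2} + v_{10} = 0 — sig = (2; —)
  • {3,7}:  v_{3} + v_{7} = 0 — sig = (2; —)
  • {0,10}:  v_{0} + v_{10} = v_{4} — sig = (2; 1)
  • {1,3}:  v_{1} + v_{3} = v_{8} — sig = (2; 1)
  • {2,4}:  v_{2} + v_{4} = v_{0} — sig = (2; 1)
  • {2,5}:  v_{2} + v_{5} = v_{4} — sig = (2; 1)
  • {2,7}:  v_{2} + v_{7} = v_{6} — sig = (2; 1)
  • {3,6}:  v_{3} + v_{6} = v_{2} — sig = (2; 1)
  • {4,10}:  v_{4} + v_{10} = v_{5} — sig = (2; 1)
  • {6,10}:  v_{6} + v_{10} = v_{7} — sig = (2; 1)
  • {7,8}:  v_{7} + v_{8} = v_{1} — sig = (2; 1)
  • {4,6}:  v_{4} + v_{6} = v_{0} + v_{7} — sig = (2; 1,1)
  • {5,6}:  v_{5} + v_{6} = v_{4} + v_{7} — sig = (2; 1,1)
  • {6,8}:  v_{6} + v_{8} = v_{1} + v_{2} — sig = (2; 1,1)
  • {0,5}:  v_{0} + v_{5} = 2·v_{4} — sig = (2; 2)
  • {1,4,9}:  v_{1} + v_{4} + v_{9} = 0 — sig = (3; —)
  • {0,1,9}:  v_{0} + v_{1} + v_{9} = v_{2} — sig = (3; 1)
  • {1,5,9}:  v_{1} + v_{5} + v_{9} = v_{10} — sig = (3; 1)
  • {4,8,9}:  v_{4} + v_{8} + v_{9} = v_{3} — sig = (3; 1)
  • {0,8,9}:  v_{0} + v_{8} + v_{9} = v_{2} + v_{3} — sig = (3; 1,1)
  • {5,8,9}:  v_{5} + v_{8} + v_{9} = v_{3} + v_{10} — sig = (3; 1,1)

Hence PRS(X_Σ) =
    |P|=2: 15 collections, coeffs (), (), (1), (1), (1), (1), (1), (1), (1), (1), (1), (1,1), (1,1), (1,1), (2)
    |P|=3: 6 collections, coeffs (), (1), (1), (1), (1,1), (1,1)


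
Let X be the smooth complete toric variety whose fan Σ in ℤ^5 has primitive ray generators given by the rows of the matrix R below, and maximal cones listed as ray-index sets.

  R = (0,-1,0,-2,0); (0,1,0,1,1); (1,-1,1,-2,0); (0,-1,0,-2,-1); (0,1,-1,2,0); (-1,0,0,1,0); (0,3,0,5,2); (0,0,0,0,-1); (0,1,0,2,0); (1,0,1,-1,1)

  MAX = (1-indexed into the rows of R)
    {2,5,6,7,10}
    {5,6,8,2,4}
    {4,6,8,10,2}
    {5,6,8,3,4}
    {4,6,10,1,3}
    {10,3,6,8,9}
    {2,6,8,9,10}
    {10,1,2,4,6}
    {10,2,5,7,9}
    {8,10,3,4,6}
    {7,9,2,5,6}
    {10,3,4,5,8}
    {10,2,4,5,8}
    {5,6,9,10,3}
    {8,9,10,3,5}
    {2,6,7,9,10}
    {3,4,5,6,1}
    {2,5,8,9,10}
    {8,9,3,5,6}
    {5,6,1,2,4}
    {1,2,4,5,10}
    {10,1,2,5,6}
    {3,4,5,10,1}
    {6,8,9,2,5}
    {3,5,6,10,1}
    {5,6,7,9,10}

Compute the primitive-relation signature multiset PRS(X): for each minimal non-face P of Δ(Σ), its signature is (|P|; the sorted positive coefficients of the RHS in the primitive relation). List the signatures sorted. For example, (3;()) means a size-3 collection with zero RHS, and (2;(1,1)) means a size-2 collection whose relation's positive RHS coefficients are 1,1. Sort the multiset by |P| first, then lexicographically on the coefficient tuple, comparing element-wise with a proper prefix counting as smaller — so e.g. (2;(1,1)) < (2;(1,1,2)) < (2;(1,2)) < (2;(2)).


Primitive collections (11):

  • {1,9}:  v_{1} + v_{9} = 0  ⟹  sig = (2;())
  • {1,8}:  v_{1} + v_{8} = v_{4}  ⟹  sig = (2;(1))
  • {2,3}:  v_{2} + v_{3} = v_{10}  ⟹  sig = (2;(1))
  • {4,9}:  v_{4} + v_{9} = v_{8}  ⟹  sig = (2;(1))
  • {4,7}:  v_{4} + v_{7} = v_{2} + v_{9}  ⟹  sig = (2;(1,1))
  • {1,7}:  v_{1} + v_{7} = v_{2} + v_{5} + v_{6} + v_{10}  ⟹  sig = (2;(1,1,1,1))
  • {3,7}:  v_{3} + v_{7} = v_{5} + v_{6} + v_{9} + 2·v_{10}  ⟹  sig = (2;(1,1,1,2))
  • {7,8}:  v_{7} + v_{8} = v_{2} + 2·v_{9}  ⟹  sig = (2;(1,2))
  • {4,5,6,10}:  v_{4} + v_{5} + v_{6} + v_{10} = 0  ⟹  sig = (4;())
  • {5,6,8,10}:  v_{5} + v_{6} + v_{8} + v_{10} = v_{9}  ⟹  sig = (4;(1))
  • {2,5,6,9,10}:  v_{2} + v_{5} + v_{6} + v_{9} + v_{10} = v_{7}  ⟹  sig = (5;(1))

Sorted signature multiset PRS(X):
[(2;()), (2;(1)), (2;(1)), (2;(1)), (2;(1,1)), (2;(1,1,1,1)), (2;(1,1,1,2)), (2;(1,2)), (4;()), (4;(1)), (5;(1))]


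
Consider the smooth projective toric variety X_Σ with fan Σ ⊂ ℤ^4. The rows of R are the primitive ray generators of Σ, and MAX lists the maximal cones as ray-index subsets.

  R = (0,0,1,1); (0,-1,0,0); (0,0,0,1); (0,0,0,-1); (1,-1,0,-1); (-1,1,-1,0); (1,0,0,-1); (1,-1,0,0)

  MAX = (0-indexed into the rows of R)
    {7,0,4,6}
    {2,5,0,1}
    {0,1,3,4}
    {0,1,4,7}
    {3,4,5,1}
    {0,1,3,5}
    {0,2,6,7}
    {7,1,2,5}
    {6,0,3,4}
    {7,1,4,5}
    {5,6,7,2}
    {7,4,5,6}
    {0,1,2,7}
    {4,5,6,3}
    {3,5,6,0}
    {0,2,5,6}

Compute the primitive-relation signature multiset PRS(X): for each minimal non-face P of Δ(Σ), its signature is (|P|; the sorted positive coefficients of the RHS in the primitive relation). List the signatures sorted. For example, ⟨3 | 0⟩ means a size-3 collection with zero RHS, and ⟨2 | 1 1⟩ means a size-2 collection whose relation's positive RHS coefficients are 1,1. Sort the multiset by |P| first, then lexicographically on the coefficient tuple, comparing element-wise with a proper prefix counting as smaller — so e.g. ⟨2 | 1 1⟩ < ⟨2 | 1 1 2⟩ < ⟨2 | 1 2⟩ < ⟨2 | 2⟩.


The 6 primitive collections of Σ (r=8, n=4):

  P={2,3}:  v_{2} + v_{3} = 0  ⟹  sig = ⟨2 | 0⟩
  P={1,6}:  v_{1} + v_{6} = v_{4}  ⟹  sig = ⟨2 | 1⟩
  P={2,4}:  v_{2} + v_{4} = v_{7}  ⟹  sig = ⟨2 | 1⟩
  P={3,7}:  v_{3} + v_{7} = v_{4}  ⟹  sig = ⟨2 | 1⟩
  P={0,4,5}:  v_{0} + v_{4} + v_{5} = 0  ⟹  sig = ⟨3 | 0⟩
  P={0,5,7}:  v_{0} + v_{5} + v_{7} = v_{2}  ⟹  sig = ⟨3 | 1⟩

Signatures (|P|; sorted positive RHS coefficients), sorted:
    ⟨2 | 0⟩
    ⟨2 | 1⟩
    ⟨2 | 1⟩
    ⟨2 | 1⟩
    ⟨3 | 0⟩
    ⟨3 | 1⟩


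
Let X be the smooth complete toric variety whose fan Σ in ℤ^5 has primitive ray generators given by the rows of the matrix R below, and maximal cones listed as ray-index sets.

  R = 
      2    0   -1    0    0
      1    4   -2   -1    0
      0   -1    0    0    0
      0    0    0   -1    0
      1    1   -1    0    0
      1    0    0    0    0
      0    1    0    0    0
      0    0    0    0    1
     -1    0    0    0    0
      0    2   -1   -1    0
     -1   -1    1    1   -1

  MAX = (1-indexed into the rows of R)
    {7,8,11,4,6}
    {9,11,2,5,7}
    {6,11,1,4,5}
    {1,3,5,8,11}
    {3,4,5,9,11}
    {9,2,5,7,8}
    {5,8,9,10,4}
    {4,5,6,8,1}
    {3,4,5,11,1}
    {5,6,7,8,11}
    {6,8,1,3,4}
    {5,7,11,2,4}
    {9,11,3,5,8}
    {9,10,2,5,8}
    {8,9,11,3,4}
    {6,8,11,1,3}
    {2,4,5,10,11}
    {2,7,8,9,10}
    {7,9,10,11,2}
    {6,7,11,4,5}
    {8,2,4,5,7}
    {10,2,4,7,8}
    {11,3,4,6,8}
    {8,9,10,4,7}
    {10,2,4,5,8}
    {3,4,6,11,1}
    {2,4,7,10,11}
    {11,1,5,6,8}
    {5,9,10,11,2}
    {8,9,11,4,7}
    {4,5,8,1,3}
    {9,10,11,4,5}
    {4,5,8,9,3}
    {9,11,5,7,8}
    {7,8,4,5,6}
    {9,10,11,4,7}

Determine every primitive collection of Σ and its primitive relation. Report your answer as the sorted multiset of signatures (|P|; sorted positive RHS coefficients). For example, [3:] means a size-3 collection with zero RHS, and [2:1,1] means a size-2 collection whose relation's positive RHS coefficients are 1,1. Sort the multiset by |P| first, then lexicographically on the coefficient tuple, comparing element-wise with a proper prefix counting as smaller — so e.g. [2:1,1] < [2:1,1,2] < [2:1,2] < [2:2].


Minimal non-faces — 18 found among 11 rays, 36 max cones:

  P={3,7}:  v_{3} + v_{7} = 0  ⟹  sig = [2:]
  P={6,9}:  v_{6} + v_{9} = 0  ⟹  sig = [2:]
  P={1,7}:  v_{1} + v_{7} = v_{5} + v_{6}  ⟹  sig = [2:1,1]
  P={1,9}:  v_{1} + v_{9} = v_{3} + v_{5}  ⟹  sig = [2:1,1]
  P={2,3}:  v_{2} + v_{3} = v_{5} + v_{10}  ⟹  sig = [2:1,1]
  P={3,10}:  v_{3} + v_{10} = v_{4} + v_{5} + v_{9}  ⟹  sig = [2:1,1,1]
  P={6,10}:  v_{6} + v_{10} = v_{4} + v_{5} + v_{7}  ⟹  sig = [2:1,1,1]
  P={1,2}:  v_{1} + v_{2} = v_{4} + 3·v_{5} + v_{7}  ⟹  sig = [2:1,1,3]
  P={1,10}:  v_{1} + v_{10} = v_{4} + 2·v_{5}  ⟹  sig = [2:1,2]
  P={2,6}:  v_{2} + v_{6} = v_{4} + 2·v_{5} + 2·v_{7}  ⟹  sig = [2:1,2,2]
  P={3,5,6}:  v_{3} + v_{5} + v_{6} = v_{1}  ⟹  sig = [3:1]
  P={5,7,10}:  v_{5} + v_{7} + v_{10} = v_{2}  ⟹  sig = [3:1]
  P={8,10,11}:  v_{8} + v_{10} + v_{11} = v_{7} + v_{9}  ⟹  sig = [3:1,1]
  P={2,8,11}:  v_{2} + v_{8} + v_{11} = v_{5} + 2·v_{7} + v_{9}  ⟹  sig = [3:1,1,2]
  P={2,4,9}:  v_{2} + v_{4} + v_{9} = 2·v_{10}  ⟹  sig = [3:2]
  P={4,5,8,11}:  v_{4} + v_{5} + v_{8} + v_{11} = 0  ⟹  sig = [4:]
  P={4,5,7,9}:  v_{4} + v_{5} + v_{7} + v_{9} = v_{10}  ⟹  sig = [4:1]
  P={1,4,8,11}:  v_{1} + v_{4} + v_{8} + v_{11} = v_{3} + v_{6}  ⟹  sig = [4:1,1]

Sorted signature multiset PRS(X):
[[2:], [2:], [2:1,1], [2:1,1], [2:1,1], [2:1,1,1], [2:1,1,1], [2:1,1,3], [2:1,2], [2:1,2,2], [3:1], [3:1], [3:1,1], [3:1,1,2], [3:2], [4:], [4:1], [4:1,1]]


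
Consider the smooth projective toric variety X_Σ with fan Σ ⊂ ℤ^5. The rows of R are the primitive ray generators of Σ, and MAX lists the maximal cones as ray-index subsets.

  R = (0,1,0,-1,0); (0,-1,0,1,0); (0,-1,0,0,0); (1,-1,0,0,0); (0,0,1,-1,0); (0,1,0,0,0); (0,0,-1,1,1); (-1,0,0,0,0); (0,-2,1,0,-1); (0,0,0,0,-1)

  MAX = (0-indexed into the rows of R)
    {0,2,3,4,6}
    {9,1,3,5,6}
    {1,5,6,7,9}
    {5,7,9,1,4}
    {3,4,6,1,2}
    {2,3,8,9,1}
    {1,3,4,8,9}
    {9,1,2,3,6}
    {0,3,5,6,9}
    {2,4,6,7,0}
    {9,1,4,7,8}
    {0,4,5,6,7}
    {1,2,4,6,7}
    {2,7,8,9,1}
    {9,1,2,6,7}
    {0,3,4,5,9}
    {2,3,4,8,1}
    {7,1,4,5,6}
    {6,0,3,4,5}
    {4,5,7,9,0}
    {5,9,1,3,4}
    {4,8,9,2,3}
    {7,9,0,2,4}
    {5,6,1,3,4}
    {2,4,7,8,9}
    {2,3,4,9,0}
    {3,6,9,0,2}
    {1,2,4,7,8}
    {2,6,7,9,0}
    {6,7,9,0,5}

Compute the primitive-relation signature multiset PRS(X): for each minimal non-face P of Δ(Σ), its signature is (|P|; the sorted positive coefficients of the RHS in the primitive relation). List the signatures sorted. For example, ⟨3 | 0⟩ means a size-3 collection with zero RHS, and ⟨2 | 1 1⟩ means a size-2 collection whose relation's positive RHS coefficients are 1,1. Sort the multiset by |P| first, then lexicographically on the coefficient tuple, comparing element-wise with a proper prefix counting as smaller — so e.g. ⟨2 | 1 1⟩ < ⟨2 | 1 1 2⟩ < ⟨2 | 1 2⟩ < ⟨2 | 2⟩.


Σ has 8 primitive collections:

  P={0,1}:  v_{0} + v_{1} = 0 — sig = ⟨2 | 0⟩
  P={2,5}:  v_{2} + v_{5} = 0 — sig = ⟨2 | 0⟩
  P={3,7}:  v_{3} + v_{7} = v_{2} — sig = ⟨2 | 1⟩
  P={6,8}:  v_{6} + v_{8} = v_{1} + v_{2} — sig = ⟨2 | 1 1⟩
  P={0,8}:  v_{0} + v_{8} = v_{2} + v_{4} + v_{9} — sig = ⟨2 | 1 1 1⟩
  P={5,8}:  v_{5} + v_{8} = v_{1} + v_{4} + v_{9} — sig = ⟨2 | 1 1 1⟩
  P={4,6,9}:  v_{4} + v_{6} + v_{9} = 0 — sig = ⟨3 | 0⟩
  P={1,2,4,9}:  v_{1} + v_{2} + v_{4} + v_{9} = v_{8} — sig = ⟨4 | 1⟩

Signatures (|P|; sorted positive RHS coefficients), sorted:
[⟨2 | 0⟩, ⟨2 | 0⟩, ⟨2 | 1⟩, ⟨2 | 1 1⟩, ⟨2 | 1 1 1⟩, ⟨2 | 1 1 1⟩, ⟨3 | 0⟩, ⟨4 | 1⟩]


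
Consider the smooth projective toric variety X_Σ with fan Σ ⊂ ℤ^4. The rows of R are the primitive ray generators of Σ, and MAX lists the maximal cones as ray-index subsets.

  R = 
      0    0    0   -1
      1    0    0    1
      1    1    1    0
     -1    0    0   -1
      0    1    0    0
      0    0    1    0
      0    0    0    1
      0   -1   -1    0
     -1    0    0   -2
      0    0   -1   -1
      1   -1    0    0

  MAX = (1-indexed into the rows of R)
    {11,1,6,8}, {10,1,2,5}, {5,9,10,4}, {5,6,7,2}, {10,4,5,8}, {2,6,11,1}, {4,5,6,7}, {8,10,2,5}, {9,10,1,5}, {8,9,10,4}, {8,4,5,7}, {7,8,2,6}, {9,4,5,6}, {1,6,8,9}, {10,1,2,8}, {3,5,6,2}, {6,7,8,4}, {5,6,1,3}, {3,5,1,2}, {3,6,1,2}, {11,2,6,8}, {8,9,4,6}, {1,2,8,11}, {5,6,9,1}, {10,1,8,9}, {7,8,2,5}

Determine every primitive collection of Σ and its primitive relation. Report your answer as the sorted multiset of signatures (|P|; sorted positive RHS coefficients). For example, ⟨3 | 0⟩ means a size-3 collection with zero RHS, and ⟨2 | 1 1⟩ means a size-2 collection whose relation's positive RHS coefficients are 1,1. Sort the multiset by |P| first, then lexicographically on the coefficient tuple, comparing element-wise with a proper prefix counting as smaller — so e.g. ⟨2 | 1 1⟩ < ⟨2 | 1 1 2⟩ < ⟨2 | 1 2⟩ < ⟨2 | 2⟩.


Primitive collections (23):

  {1,7}:  v_{1} + v_{7} = 0  so sig = ⟨2 | 0⟩
  {2,4}:  v_{2} + v_{4} = 0  so sig = ⟨2 | 0⟩
  {1,4}:  v_{1} + v_{4} = v_{9}  so sig = ⟨2 | 1⟩
  {2,9}:  v_{2} + v_{9} = v_{1}  so sig = ⟨2 | 1⟩
  {6,10}:  v_{6} + v_{10} = v_{1}  so sig = ⟨2 | 1⟩
  {7,9}:  v_{7} + v_{9} = v_{4}  so sig = ⟨2 | 1⟩
  {3,8}:  v_{3} + v_{8} = v_{1} + v_{2}  so sig = ⟨2 | 1 1⟩
  {5,11}:  v_{5} + v_{11} = v_{1} + v_{2}  so sig = ⟨2 | 1 1⟩
  {7,10}:  v_{7} + v_{10} = v_{5} + v_{8}  so sig = ⟨2 | 1 1⟩
  {3,4}:  v_{3} + v_{4} = v_{1} + v_{5} + v_{6}  so sig = ⟨2 | 1 1 1⟩
  {3,7}:  v_{3} + v_{7} = v_{2} + v_{5} + v_{6}  so sig = ⟨2 | 1 1 1⟩
  {4,11}:  v_{4} + v_{11} = v_{1} + v_{6} + v_{8}  so sig = ⟨2 | 1 1 1⟩
  {7,11}:  v_{7} + v_{11} = v_{2} + v_{6} + v_{8}  so sig = ⟨2 | 1 1 1⟩
  {3,9}:  v_{3} + v_{9} = 2·v_{1} + v_{5} + v_{6}  so sig = ⟨2 | 1 1 2⟩
  {3,10}:  v_{3} + v_{10} = 2·v_{1} + v_{2} + v_{5}  so sig = ⟨2 | 1 1 2⟩
  {9,11}:  v_{9} + v_{11} = 2·v_{1} + v_{6} + v_{8}  so sig = ⟨2 | 1 1 2⟩
  {10,11}:  v_{10} + v_{11} = 2·v_{1} + v_{2} + v_{8}  so sig = ⟨2 | 1 1 2⟩
  {3,11}:  v_{3} + v_{11} = 2·v_{1} + 2·v_{2} + v_{6}  so sig = ⟨2 | 1 2 2⟩
  {5,6,8}:  v_{5} + v_{6} + v_{8} = 0  so sig = ⟨3 | 0⟩
  {1,5,8}:  v_{1} + v_{5} + v_{8} = v_{10}  so sig = ⟨3 | 1⟩
  {5,8,9}:  v_{5} + v_{8} + v_{9} = v_{4} + v_{10}  so sig = ⟨3 | 1 1⟩
  {1,2,5,6}:  v_{1} + v_{2} + v_{5} + v_{6} = v_{3}  so sig = ⟨4 | 1⟩
  {1,2,6,8}:  v_{1} + v_{2} + v_{6} + v_{8} = v_{11}  so sig = ⟨4 | 1⟩

Hence PRS(X_Σ) =
    ⟨2 | 0⟩
    ⟨2 | 0⟩
    ⟨2 | 1⟩
    ⟨2 | 1⟩
    ⟨2 | 1⟩
    ⟨2 | 1⟩
    ⟨2 | 1 1⟩
    ⟨2 | 1 1⟩
    ⟨2 | 1 1⟩
    ⟨2 | 1 1 1⟩
    ⟨2 | 1 1 1⟩
    ⟨2 | 1 1 1⟩
    ⟨2 | 1 1 1⟩
    ⟨2 | 1 1 2⟩
    ⟨2 | 1 1 2⟩
    ⟨2 | 1 1 2⟩
    ⟨2 | 1 1 2⟩
    ⟨2 | 1 2 2⟩
    ⟨3 | 0⟩
    ⟨3 | 1⟩
    ⟨3 | 1 1⟩
    ⟨4 | 1⟩
    ⟨4 | 1⟩


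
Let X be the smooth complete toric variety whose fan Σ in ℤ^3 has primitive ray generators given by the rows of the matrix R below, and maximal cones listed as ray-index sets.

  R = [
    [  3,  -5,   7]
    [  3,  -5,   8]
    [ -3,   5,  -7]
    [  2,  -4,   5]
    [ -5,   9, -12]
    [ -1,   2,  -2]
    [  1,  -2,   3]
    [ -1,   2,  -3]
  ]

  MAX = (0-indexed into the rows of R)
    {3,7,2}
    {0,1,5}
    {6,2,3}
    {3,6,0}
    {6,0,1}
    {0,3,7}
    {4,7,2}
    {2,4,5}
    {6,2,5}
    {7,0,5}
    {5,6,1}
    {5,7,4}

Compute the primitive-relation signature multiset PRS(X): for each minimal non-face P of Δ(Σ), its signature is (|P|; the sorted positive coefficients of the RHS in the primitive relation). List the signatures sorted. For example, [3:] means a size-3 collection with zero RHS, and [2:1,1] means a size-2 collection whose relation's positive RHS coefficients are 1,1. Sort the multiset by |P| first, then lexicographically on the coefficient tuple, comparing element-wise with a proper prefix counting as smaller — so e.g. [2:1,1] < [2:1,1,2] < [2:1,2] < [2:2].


The 12 primitive collections of Σ (r=8, n=3):

  • {0,2}:  v_{0} + v_{2} = 0 — sig = [2:]
  • {6,7}:  v_{6} + v_{7} = 0 — sig = [2:]
  • {3,4}:  v_{3} + v_{4} = v_{2} — sig = [2:1]
  • {3,5}:  v_{3} + v_{5} = v_{6} — sig = [2:1]
  • {0,4}:  v_{0} + v_{4} = v_{5} + v_{7} — sig = [2:1,1]
  • {1,2}:  v_{1} + v_{2} = v_{5} + v_{6} — sig = [2:1,1]
  • {1,7}:  v_{1} + v_{7} = v_{0} + v_{5} — sig = [2:1,1]
  • {4,6}:  v_{4} + v_{6} = v_{2} + v_{5} — sig = [2:1,1]
  • {1,3}:  v_{1} + v_{3} = v_{0} + 2·v_{6} — sig = [2:1,2]
  • {1,4}:  v_{1} + v_{4} = 2·v_{5} — sig = [2:2]
  • {0,5,6}:  v_{0} + v_{5} + v_{6} = v_{1} — sig = [3:1]
  • {2,5,7}:  v_{2} + v_{5} + v_{7} = v_{4} — sig = [3:1]

Hence PRS(X_Σ) =
{ [2:] ×2,  [2:1] ×2,  [2:1,1] ×4,  [2:1,2],  [2:2],  [3:1] ×2 }


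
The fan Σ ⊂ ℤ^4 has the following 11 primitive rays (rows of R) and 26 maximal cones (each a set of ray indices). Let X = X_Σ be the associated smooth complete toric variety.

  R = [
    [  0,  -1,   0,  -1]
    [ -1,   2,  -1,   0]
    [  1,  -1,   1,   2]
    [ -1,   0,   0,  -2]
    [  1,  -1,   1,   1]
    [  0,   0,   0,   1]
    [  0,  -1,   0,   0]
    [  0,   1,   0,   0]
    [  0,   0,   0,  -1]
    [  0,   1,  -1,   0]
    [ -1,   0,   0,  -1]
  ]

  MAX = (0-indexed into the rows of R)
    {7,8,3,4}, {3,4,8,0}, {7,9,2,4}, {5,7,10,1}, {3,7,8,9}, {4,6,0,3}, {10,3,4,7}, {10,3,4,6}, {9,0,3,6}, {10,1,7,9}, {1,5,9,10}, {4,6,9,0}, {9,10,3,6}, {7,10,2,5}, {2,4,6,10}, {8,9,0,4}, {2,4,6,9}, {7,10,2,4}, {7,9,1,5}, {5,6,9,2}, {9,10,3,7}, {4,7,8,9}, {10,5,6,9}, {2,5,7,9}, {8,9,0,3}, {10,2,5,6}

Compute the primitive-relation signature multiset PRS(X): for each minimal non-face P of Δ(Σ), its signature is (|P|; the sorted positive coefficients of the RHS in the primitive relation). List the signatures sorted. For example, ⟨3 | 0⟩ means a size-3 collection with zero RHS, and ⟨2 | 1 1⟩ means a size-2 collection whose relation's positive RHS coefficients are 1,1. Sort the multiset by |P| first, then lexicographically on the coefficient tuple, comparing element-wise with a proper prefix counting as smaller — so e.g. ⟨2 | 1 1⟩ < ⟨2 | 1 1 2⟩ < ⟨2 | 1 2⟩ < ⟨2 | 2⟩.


22 minimal non-faces of Δ(Σ) (on 11 rays):

  • {5,8}:  v_{5} + v_{8} = 0  so sig = ⟨2 | 0⟩
  • {6,7}:  v_{6} + v_{7} = 0  so sig = ⟨2 | 0⟩
  • {0,5}:  v_{0} + v_{5} = v_{6}  so sig = ⟨2 | 1⟩
  • {0,7}:  v_{0} + v_{7} = v_{8}  so sig = ⟨2 | 1⟩
  • {2,8}:  v_{2} + v_{8} = v_{4}  so sig = ⟨2 | 1⟩
  • {3,5}:  v_{3} + v_{5} = v_{10}  so sig = ⟨2 | 1⟩
  • {4,5}:  v_{4} + v_{5} = v_{2}  so sig = ⟨2 | 1⟩
  • {6,8}:  v_{6} + v_{8} = v_{0}  so sig = ⟨2 | 1⟩
  • {8,10}:  v_{8} + v_{10} = v_{3}  so sig = ⟨2 | 1⟩
  • {0,1}:  v_{0} + v_{1} = v_{9} + v_{10}  so sig = ⟨2 | 1 1⟩
  • {0,2}:  v_{0} + v_{2} = v_{4} + v_{6}  so sig = ⟨2 | 1 1⟩
  • {0,10}:  v_{0} + v_{10} = v_{3} + v_{6}  so sig = ⟨2 | 1 1⟩
  • {1,4}:  v_{1} + v_{4} = v_{5} + v_{7}  so sig = ⟨2 | 1 1⟩
  • {2,3}:  v_{2} + v_{3} = v_{4} + v_{10}  so sig = ⟨2 | 1 1⟩
  • {1,6}:  v_{1} + v_{6} = v_{5} + v_{9} + v_{10}  so sig = ⟨2 | 1 1 1⟩
  • {1,8}:  v_{1} + v_{8} = v_{7} + v_{9} + v_{10}  so sig = ⟨2 | 1 1 1⟩
  • {1,3}:  v_{1} + v_{3} = v_{7} + v_{9} + 2·v_{10}  so sig = ⟨2 | 1 1 2⟩
  • {1,2}:  v_{1} + v_{2} = 2·v_{5} + v_{7}  so sig = ⟨2 | 1 2⟩
  • {4,9,10}:  v_{4} + v_{9} + v_{10} = 0  so sig = ⟨3 | 0⟩
  • {2,9,10}:  v_{2} + v_{9} + v_{10} = v_{5}  so sig = ⟨3 | 1⟩
  • {3,4,9}:  v_{3} + v_{4} + v_{9} = v_{8}  so sig = ⟨3 | 1⟩
  • {5,7,9,10}:  v_{5} + v_{7} + v_{9} + v_{10} = v_{1}  so sig = ⟨4 | 1⟩

so the primitive-relation signature multiset is
[⟨2 | 0⟩, ⟨2 | 0⟩, ⟨2 | 1⟩, ⟨2 | 1⟩, ⟨2 | 1⟩, ⟨2 | 1⟩, ⟨2 | 1⟩, ⟨2 | 1⟩, ⟨2 | 1⟩, ⟨2 | 1 1⟩, ⟨2 | 1 1⟩, ⟨2 | 1 1⟩, ⟨2 | 1 1⟩, ⟨2 | 1 1⟩, ⟨2 | 1 1 1⟩, ⟨2 | 1 1 1⟩, ⟨2 | 1 1 2⟩, ⟨2 | 1 2⟩, ⟨3 | 0⟩, ⟨3 | 1⟩, ⟨3 | 1⟩, ⟨4 | 1⟩]
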